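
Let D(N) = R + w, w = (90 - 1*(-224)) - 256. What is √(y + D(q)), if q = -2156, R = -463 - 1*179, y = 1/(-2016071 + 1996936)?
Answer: 27*I*√293320415/19135 ≈ 24.166*I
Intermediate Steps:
y = -1/19135 (y = 1/(-19135) = -1/19135 ≈ -5.2260e-5)
w = 58 (w = (90 + 224) - 256 = 314 - 256 = 58)
R = -642 (R = -463 - 179 = -642)
D(N) = -584 (D(N) = -642 + 58 = -584)
√(y + D(q)) = √(-1/19135 - 584) = √(-11174841/19135) = 27*I*√293320415/19135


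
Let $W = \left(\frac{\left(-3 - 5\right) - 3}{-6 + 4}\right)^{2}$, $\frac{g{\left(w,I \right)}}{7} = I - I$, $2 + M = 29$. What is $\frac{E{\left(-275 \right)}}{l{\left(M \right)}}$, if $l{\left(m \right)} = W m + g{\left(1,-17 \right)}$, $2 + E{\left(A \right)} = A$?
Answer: $- \frac{1108}{3267} \approx -0.33915$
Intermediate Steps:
$M = 27$ ($M = -2 + 29 = 27$)
$E{\left(A \right)} = -2 + A$
$g{\left(w,I \right)} = 0$ ($g{\left(w,I \right)} = 7 \left(I - I\right) = 7 \cdot 0 = 0$)
$W = \frac{121}{4}$ ($W = \left(\frac{-8 - 3}{-2}\right)^{2} = \left(\left(-11\right) \left(- \frac{1}{2}\right)\right)^{2} = \left(\frac{11}{2}\right)^{2} = \frac{121}{4} \approx 30.25$)
$l{\left(m \right)} = \frac{121 m}{4}$ ($l{\left(m \right)} = \frac{121 m}{4} + 0 = \frac{121 m}{4}$)
$\frac{E{\left(-275 \right)}}{l{\left(M \right)}} = \frac{-2 - 275}{\frac{121}{4} \cdot 27} = - \frac{277}{\frac{3267}{4}} = \left(-277\right) \frac{4}{3267} = - \frac{1108}{3267}$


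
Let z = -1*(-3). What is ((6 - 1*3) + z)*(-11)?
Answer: -66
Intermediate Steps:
z = 3
((6 - 1*3) + z)*(-11) = ((6 - 1*3) + 3)*(-11) = ((6 - 3) + 3)*(-11) = (3 + 3)*(-11) = 6*(-11) = -66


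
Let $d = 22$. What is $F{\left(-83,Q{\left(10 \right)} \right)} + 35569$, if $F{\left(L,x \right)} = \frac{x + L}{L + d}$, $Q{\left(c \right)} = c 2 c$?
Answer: $\frac{2169592}{61} \approx 35567.0$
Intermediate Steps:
$Q{\left(c \right)} = 2 c^{2}$ ($Q{\left(c \right)} = 2 c c = 2 c^{2}$)
$F{\left(L,x \right)} = \frac{L + x}{22 + L}$ ($F{\left(L,x \right)} = \frac{x + L}{L + 22} = \frac{L + x}{22 + L}$)
$F{\left(-83,Q{\left(10 \right)} \right)} + 35569 = \frac{-83 + 2 \cdot 10^{2}}{22 - 83} + 35569 = \frac{-83 + 2 \cdot 100}{-61} + 35569 = - \frac{-83 + 200}{61} + 35569 = \left(- \frac{1}{61}\right) 117 + 35569 = - \frac{117}{61} + 35569 = \frac{2169592}{61}$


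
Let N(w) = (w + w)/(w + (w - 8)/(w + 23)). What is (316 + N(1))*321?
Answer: 1739820/17 ≈ 1.0234e+5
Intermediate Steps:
N(w) = 2*w/(w + (-8 + w)/(23 + w)) (N(w) = (2*w)/(w + (-8 + w)/(23 + w)) = 2*w/(w + (-8 + w)/(23 + w)))
(316 + N(1))*321 = (316 + 2*1*(23 + 1)/(-8 + 1² + 24*1))*321 = (316 + 2*1*24/(-8 + 1 + 24))*321 = (316 + 2*1*24/17)*321 = (316 + 2*1*(1/17)*24)*321 = (316 + 48/17)*321 = (5420/17)*321 = 1739820/17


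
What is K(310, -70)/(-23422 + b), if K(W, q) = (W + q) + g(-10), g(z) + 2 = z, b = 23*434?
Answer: -19/1120 ≈ -0.016964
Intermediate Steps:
b = 9982
g(z) = -2 + z
K(W, q) = -12 + W + q (K(W, q) = (W + q) + (-2 - 10) = (W + q) - 12 = -12 + W + q)
K(310, -70)/(-23422 + b) = (-12 + 310 - 70)/(-23422 + 9982) = 228/(-13440) = 228*(-1/13440) = -19/1120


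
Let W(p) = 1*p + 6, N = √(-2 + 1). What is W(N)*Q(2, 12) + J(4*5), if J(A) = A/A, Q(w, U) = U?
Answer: 73 + 12*I ≈ 73.0 + 12.0*I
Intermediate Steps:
N = I (N = √(-1) = I ≈ 1.0*I)
J(A) = 1
W(p) = 6 + p (W(p) = p + 6 = 6 + p)
W(N)*Q(2, 12) + J(4*5) = (6 + I)*12 + 1 = (72 + 12*I) + 1 = 73 + 12*I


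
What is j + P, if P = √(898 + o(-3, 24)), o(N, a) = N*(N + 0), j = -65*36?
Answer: -2340 + √907 ≈ -2309.9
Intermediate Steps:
j = -2340
o(N, a) = N² (o(N, a) = N*N = N²)
P = √907 (P = √(898 + (-3)²) = √(898 + 9) = √907 ≈ 30.116)
j + P = -2340 + √907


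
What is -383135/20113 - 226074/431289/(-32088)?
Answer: -883712982270493/46391309733636 ≈ -19.049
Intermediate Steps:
-383135/20113 - 226074/431289/(-32088) = -383135*1/20113 - 226074*1/431289*(-1/32088) = -383135/20113 - 75358/143763*(-1/32088) = -383135/20113 + 37679/2306533572 = -883712982270493/46391309733636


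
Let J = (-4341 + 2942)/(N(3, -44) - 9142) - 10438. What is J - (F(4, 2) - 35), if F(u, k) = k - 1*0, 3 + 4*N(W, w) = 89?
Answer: -189794807/18241 ≈ -10405.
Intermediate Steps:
N(W, w) = 43/2 (N(W, w) = -3/4 + (1/4)*89 = -3/4 + 89/4 = 43/2)
F(u, k) = k (F(u, k) = k + 0 = k)
J = -190396760/18241 (J = (-4341 + 2942)/(43/2 - 9142) - 10438 = -1399/(-18241/2) - 10438 = -1399*(-2/18241) - 10438 = 2798/18241 - 10438 = -190396760/18241 ≈ -10438.)
J - (F(4, 2) - 35) = -190396760/18241 - (2 - 35) = -190396760/18241 - (-33) = -190396760/18241 - 1*(-33) = -190396760/18241 + 33 = -189794807/18241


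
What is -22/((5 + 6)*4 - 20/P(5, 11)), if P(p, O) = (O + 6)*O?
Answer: -2057/4104 ≈ -0.50122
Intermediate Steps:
P(p, O) = O*(6 + O) (P(p, O) = (6 + O)*O = O*(6 + O))
-22/((5 + 6)*4 - 20/P(5, 11)) = -22/((5 + 6)*4 - 20*1/(11*(6 + 11))) = -22/(11*4 - 20/(11*17)) = -22/(44 - 20/187) = -22/(8208/187) = (187/8208)*(-22) = -2057/4104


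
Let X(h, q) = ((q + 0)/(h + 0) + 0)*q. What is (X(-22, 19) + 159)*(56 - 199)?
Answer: -40781/2 ≈ -20391.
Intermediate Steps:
X(h, q) = q**2/h (X(h, q) = (q/h + 0)*q = (q/h)*q = q**2/h)
(X(-22, 19) + 159)*(56 - 199) = (19**2/(-22) + 159)*(56 - 199) = (-1/22*361 + 159)*(-143) = (-361/22 + 159)*(-143) = (3137/22)*(-143) = -40781/2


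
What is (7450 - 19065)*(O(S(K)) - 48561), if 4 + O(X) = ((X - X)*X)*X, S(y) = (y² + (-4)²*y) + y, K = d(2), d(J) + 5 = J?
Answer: 564082475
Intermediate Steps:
d(J) = -5 + J
K = -3 (K = -5 + 2 = -3)
S(y) = y² + 17*y (S(y) = (y² + 16*y) + y = y² + 17*y)
O(X) = -4 (O(X) = -4 + ((X - X)*X)*X = -4 + (0*X)*X = -4 + 0*X = -4 + 0 = -4)
(7450 - 19065)*(O(S(K)) - 48561) = (7450 - 19065)*(-4 - 48561) = -11615*(-48565) = 564082475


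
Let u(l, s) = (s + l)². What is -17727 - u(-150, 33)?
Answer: -31416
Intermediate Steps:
u(l, s) = (l + s)²
-17727 - u(-150, 33) = -17727 - (-150 + 33)² = -17727 - 1*(-117)² = -17727 - 1*13689 = -17727 - 13689 = -31416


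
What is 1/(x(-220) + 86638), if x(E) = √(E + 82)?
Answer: 43319/3753071591 - I*√138/7506143182 ≈ 1.1542e-5 - 1.565e-9*I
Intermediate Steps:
x(E) = √(82 + E)
1/(x(-220) + 86638) = 1/(√(82 - 220) + 86638) = 1/(√(-138) + 86638) = 1/(I*√138 + 86638) = 1/(86638 + I*√138)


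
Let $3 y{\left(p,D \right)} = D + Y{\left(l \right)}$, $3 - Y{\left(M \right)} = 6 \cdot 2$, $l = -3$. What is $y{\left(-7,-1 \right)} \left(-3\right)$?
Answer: $10$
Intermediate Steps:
$Y{\left(M \right)} = -9$ ($Y{\left(M \right)} = 3 - 6 \cdot 2 = 3 - 12 = -9$)
$y{\left(p,D \right)} = -3 + \frac{D}{3}$ ($y{\left(p,D \right)} = \frac{D - 9}{3} = \frac{-9 + D}{3} = -3 + \frac{D}{3}$)
$y{\left(-7,-1 \right)} \left(-3\right) = \left(-3 + \frac{1}{3} \left(-1\right)\right) \left(-3\right) = \left(-3 - \frac{1}{3}\right) \left(-3\right) = \left(- \frac{10}{3}\right) \left(-3\right) = 10$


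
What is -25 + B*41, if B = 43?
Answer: 1738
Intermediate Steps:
-25 + B*41 = -25 + 43*41 = -25 + 1763 = 1738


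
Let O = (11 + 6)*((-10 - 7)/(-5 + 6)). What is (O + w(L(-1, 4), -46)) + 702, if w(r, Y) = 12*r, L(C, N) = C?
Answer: 401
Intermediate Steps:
O = -289 (O = 17*(-17/1) = 17*(-17*1) = 17*(-17) = -289)
(O + w(L(-1, 4), -46)) + 702 = (-289 + 12*(-1)) + 702 = (-289 - 12) + 702 = -301 + 702 = 401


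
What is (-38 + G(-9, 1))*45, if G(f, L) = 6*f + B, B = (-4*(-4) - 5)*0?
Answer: -4140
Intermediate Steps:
B = 0 (B = (16 - 5)*0 = 11*0 = 0)
G(f, L) = 6*f (G(f, L) = 6*f + 0 = 6*f)
(-38 + G(-9, 1))*45 = (-38 + 6*(-9))*45 = (-38 - 54)*45 = -92*45 = -4140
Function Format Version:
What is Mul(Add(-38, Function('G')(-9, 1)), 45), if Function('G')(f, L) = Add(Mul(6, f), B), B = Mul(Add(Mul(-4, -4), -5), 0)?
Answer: -4140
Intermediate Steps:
B = 0 (B = Mul(Add(16, -5), 0) = Mul(11, 0) = 0)
Function('G')(f, L) = Mul(6, f) (Function('G')(f, L) = Add(Mul(6, f), 0) = Mul(6, f))
Mul(Add(-38, Function('G')(-9, 1)), 45) = Mul(Add(-38, Mul(6, -9)), 45) = Mul(Add(-38, -54), 45) = Mul(-92, 45) = -4140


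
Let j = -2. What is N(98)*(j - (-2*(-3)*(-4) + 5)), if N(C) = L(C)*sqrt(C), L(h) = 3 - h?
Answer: -11305*sqrt(2) ≈ -15988.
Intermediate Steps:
N(C) = sqrt(C)*(3 - C) (N(C) = (3 - C)*sqrt(C) = sqrt(C)*(3 - C))
N(98)*(j - (-2*(-3)*(-4) + 5)) = (sqrt(98)*(3 - 1*98))*(-2 - (-2*(-3)*(-4) + 5)) = ((7*sqrt(2))*(3 - 98))*(-2 - (6*(-4) + 5)) = ((7*sqrt(2))*(-95))*(-2 - (-24 + 5)) = (-665*sqrt(2))*(-2 - 1*(-19)) = (-665*sqrt(2))*(-2 + 19) = -665*sqrt(2)*17 = -11305*sqrt(2)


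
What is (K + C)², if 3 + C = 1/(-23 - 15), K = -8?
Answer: 175561/1444 ≈ 121.58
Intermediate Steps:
C = -115/38 (C = -3 + 1/(-23 - 15) = -3 + 1/(-38) = -3 - 1/38 = -115/38 ≈ -3.0263)
(K + C)² = (-8 - 115/38)² = (-419/38)² = 175561/1444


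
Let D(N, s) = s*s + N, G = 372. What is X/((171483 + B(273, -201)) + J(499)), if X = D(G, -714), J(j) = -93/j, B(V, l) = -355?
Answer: 254573832/85392779 ≈ 2.9812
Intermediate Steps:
D(N, s) = N + s² (D(N, s) = s² + N = N + s²)
X = 510168 (X = 372 + (-714)² = 372 + 509796 = 510168)
X/((171483 + B(273, -201)) + J(499)) = 510168/((171483 - 355) - 93/499) = 510168/(171128 - 93*1/499) = 510168/(171128 - 93/499) = 510168/(85392779/499) = 510168*(499/85392779) = 254573832/85392779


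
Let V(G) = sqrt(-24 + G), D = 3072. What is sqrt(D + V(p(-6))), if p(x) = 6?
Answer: sqrt(3072 + 3*I*sqrt(2)) ≈ 55.426 + 0.0383*I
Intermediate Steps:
sqrt(D + V(p(-6))) = sqrt(3072 + sqrt(-24 + 6)) = sqrt(3072 + sqrt(-18)) = sqrt(3072 + 3*I*sqrt(2))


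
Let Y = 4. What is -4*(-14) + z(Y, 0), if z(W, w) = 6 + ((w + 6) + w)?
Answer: 68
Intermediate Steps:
z(W, w) = 12 + 2*w (z(W, w) = 6 + ((6 + w) + w) = 6 + (6 + 2*w) = 12 + 2*w)
-4*(-14) + z(Y, 0) = -4*(-14) + (12 + 2*0) = 56 + (12 + 0) = 56 + 12 = 68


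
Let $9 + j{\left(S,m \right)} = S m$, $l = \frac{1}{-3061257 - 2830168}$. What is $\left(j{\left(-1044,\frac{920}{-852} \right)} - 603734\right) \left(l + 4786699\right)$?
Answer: $- \frac{1206577564848551370762}{418291175} \approx -2.8845 \cdot 10^{12}$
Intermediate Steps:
$l = - \frac{1}{5891425}$ ($l = \frac{1}{-5891425} = - \frac{1}{5891425} \approx -1.6974 \cdot 10^{-7}$)
$j{\left(S,m \right)} = -9 + S m$
$\left(j{\left(-1044,\frac{920}{-852} \right)} - 603734\right) \left(l + 4786699\right) = \left(\left(-9 - 1044 \frac{920}{-852}\right) - 603734\right) \left(- \frac{1}{5891425} + 4786699\right) = \left(\left(-9 - 1044 \cdot 920 \left(- \frac{1}{852}\right)\right) - 603734\right) \frac{28200478156074}{5891425} = \left(\left(-9 - - \frac{80040}{71}\right) - 603734\right) \frac{28200478156074}{5891425} = \left(\left(-9 + \frac{80040}{71}\right) - 603734\right) \frac{28200478156074}{5891425} = \left(\frac{79401}{71} - 603734\right) \frac{28200478156074}{5891425} = \left(- \frac{42785713}{71}\right) \frac{28200478156074}{5891425} = - \frac{1206577564848551370762}{418291175}$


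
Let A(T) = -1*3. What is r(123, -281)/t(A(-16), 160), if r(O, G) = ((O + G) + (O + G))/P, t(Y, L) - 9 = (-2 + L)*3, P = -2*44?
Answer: 79/10626 ≈ 0.0074346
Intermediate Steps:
A(T) = -3
P = -88
t(Y, L) = 3 + 3*L (t(Y, L) = 9 + (-2 + L)*3 = 9 + (-6 + 3*L) = 3 + 3*L)
r(O, G) = -G/44 - O/44 (r(O, G) = ((O + G) + (O + G))/(-88) = ((G + O) + (G + O))*(-1/88) = (2*G + 2*O)*(-1/88) = -G/44 - O/44)
r(123, -281)/t(A(-16), 160) = (-1/44*(-281) - 1/44*123)/(3 + 3*160) = (281/44 - 123/44)/(3 + 480) = (79/22)/483 = (79/22)*(1/483) = 79/10626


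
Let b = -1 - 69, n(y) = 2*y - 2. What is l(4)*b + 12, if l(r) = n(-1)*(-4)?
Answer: -1108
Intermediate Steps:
n(y) = -2 + 2*y
l(r) = 16 (l(r) = (-2 + 2*(-1))*(-4) = (-2 - 2)*(-4) = -4*(-4) = 16)
b = -70
l(4)*b + 12 = 16*(-70) + 12 = -1120 + 12 = -1108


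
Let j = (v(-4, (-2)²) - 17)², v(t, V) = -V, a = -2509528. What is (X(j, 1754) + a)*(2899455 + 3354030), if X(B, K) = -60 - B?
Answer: -15696428701065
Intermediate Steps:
j = 441 (j = (-1*(-2)² - 17)² = (-1*4 - 17)² = (-4 - 17)² = (-21)² = 441)
(X(j, 1754) + a)*(2899455 + 3354030) = ((-60 - 1*441) - 2509528)*(2899455 + 3354030) = ((-60 - 441) - 2509528)*6253485 = (-501 - 2509528)*6253485 = -2510029*6253485 = -15696428701065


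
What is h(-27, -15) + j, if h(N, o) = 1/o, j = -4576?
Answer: -68641/15 ≈ -4576.1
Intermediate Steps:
h(-27, -15) + j = 1/(-15) - 4576 = -1/15 - 4576 = -68641/15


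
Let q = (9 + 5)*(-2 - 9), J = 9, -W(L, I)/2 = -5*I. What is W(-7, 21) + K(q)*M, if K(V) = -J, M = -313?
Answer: 3027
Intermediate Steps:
W(L, I) = 10*I (W(L, I) = -(-10)*I = 10*I)
q = -154 (q = 14*(-11) = -154)
K(V) = -9 (K(V) = -1*9 = -9)
W(-7, 21) + K(q)*M = 10*21 - 9*(-313) = 210 + 2817 = 3027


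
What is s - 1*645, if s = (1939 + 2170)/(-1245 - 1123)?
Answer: -1531469/2368 ≈ -646.74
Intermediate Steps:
s = -4109/2368 (s = 4109/(-2368) = 4109*(-1/2368) = -4109/2368 ≈ -1.7352)
s - 1*645 = -4109/2368 - 1*645 = -4109/2368 - 645 = -1531469/2368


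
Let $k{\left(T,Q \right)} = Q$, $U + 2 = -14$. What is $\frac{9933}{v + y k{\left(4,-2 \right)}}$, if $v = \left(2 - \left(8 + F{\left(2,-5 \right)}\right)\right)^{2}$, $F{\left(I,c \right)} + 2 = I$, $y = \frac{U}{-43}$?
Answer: $\frac{427119}{1516} \approx 281.74$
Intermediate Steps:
$U = -16$ ($U = -2 - 14 = -16$)
$y = \frac{16}{43}$ ($y = - \frac{16}{-43} = \left(-16\right) \left(- \frac{1}{43}\right) = \frac{16}{43} \approx 0.37209$)
$F{\left(I,c \right)} = -2 + I$
$v = 36$ ($v = \left(2 - 8\right)^{2} = \left(-6\right)^{2} = 36$)
$\frac{9933}{v + y k{\left(4,-2 \right)}} = \frac{9933}{36 + \frac{16}{43} \left(-2\right)} = \frac{9933}{36 - \frac{32}{43}} = \frac{9933}{\frac{1516}{43}} = 9933 \cdot \frac{43}{1516} = \frac{427119}{1516}$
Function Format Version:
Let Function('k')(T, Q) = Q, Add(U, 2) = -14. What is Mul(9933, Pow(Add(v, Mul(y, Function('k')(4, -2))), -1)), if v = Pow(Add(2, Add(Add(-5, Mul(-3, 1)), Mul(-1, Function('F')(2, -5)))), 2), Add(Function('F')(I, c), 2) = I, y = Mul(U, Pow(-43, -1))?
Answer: Rational(427119, 1516) ≈ 281.74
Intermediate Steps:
U = -16 (U = Add(-2, -14) = -16)
y = Rational(16, 43) (y = Mul(-16, Pow(-43, -1)) = Mul(-16, Rational(-1, 43)) = Rational(16, 43) ≈ 0.37209)
Function('F')(I, c) = Add(-2, I)
v = 36 (v = Pow(Add(2, Add(Add(-5, Mul(-3, 1)), Mul(-1, Add(-2, 2)))), 2) = Pow(Add(2, Add(Add(-5, -3), Mul(-1, 0))), 2) = Pow(Add(2, Add(-8, 0)), 2) = Pow(Add(2, -8), 2) = Pow(-6, 2) = 36)
Mul(9933, Pow(Add(v, Mul(y, Function('k')(4, -2))), -1)) = Mul(9933, Pow(Add(36, Mul(Rational(16, 43), -2)), -1)) = Mul(9933, Pow(Add(36, Rational(-32, 43)), -1)) = Mul(9933, Pow(Rational(1516, 43), -1)) = Mul(9933, Rational(43, 1516)) = Rational(427119, 1516)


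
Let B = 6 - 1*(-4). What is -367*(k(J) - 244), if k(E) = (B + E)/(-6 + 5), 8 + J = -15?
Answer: 84777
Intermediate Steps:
B = 10 (B = 6 + 4 = 10)
J = -23 (J = -8 - 15 = -23)
k(E) = -10 - E (k(E) = (10 + E)/(-6 + 5) = (10 + E)/(-1) = (10 + E)*(-1) = -10 - E)
-367*(k(J) - 244) = -367*((-10 - 1*(-23)) - 244) = -367*((-10 + 23) - 244) = -367*(13 - 244) = -367*(-231) = 84777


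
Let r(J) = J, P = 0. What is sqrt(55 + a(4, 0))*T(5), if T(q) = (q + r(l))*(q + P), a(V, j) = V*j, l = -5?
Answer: 0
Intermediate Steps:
T(q) = q*(-5 + q) (T(q) = (q - 5)*(q + 0) = (-5 + q)*q = q*(-5 + q))
sqrt(55 + a(4, 0))*T(5) = sqrt(55 + 4*0)*(5*(-5 + 5)) = sqrt(55 + 0)*(5*0) = sqrt(55)*0 = 0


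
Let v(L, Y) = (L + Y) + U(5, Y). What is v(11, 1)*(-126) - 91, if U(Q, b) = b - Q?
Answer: -1099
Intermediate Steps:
v(L, Y) = -5 + L + 2*Y (v(L, Y) = (L + Y) + (Y - 1*5) = (L + Y) + (Y - 5) = (L + Y) + (-5 + Y) = -5 + L + 2*Y)
v(11, 1)*(-126) - 91 = (-5 + 11 + 2*1)*(-126) - 91 = (-5 + 11 + 2)*(-126) - 91 = 8*(-126) - 91 = -1008 - 91 = -1099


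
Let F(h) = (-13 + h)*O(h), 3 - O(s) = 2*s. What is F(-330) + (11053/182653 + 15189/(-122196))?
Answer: -1691882954849707/7439821996 ≈ -2.2741e+5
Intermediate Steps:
O(s) = 3 - 2*s
F(h) = (-13 + h)*(3 - 2*h)
F(-330) + (11053/182653 + 15189/(-122196)) = -(-13 - 330)*(-3 + 2*(-330)) + (11053/182653 + 15189/(-122196)) = -1*(-343)*(-3 - 660) + (11053*(1/182653) + 15189*(-1/122196)) = -1*(-343)*(-663) + (11053/182653 - 5063/40732) = -227409 - 474561343/7439821996 = -1691882954849707/7439821996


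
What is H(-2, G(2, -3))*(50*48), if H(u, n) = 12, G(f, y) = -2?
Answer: 28800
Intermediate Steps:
H(-2, G(2, -3))*(50*48) = 12*(50*48) = 12*2400 = 28800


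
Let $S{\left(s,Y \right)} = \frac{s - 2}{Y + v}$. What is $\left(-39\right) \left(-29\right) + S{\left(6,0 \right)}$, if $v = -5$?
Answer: $\frac{5651}{5} \approx 1130.2$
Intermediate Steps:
$S{\left(s,Y \right)} = \frac{-2 + s}{-5 + Y}$ ($S{\left(s,Y \right)} = \frac{s - 2}{Y - 5} = \frac{-2 + s}{-5 + Y}$)
$\left(-39\right) \left(-29\right) + S{\left(6,0 \right)} = \left(-39\right) \left(-29\right) + \frac{-2 + 6}{-5 + 0} = 1131 + \frac{1}{-5} \cdot 4 = 1131 - \frac{4}{5} = \frac{5651}{5}$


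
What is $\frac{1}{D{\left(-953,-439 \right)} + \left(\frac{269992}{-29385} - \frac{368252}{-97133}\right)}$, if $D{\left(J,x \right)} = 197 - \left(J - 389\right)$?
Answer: $\frac{2854253205}{4377291634579} \approx 0.00065206$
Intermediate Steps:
$D{\left(J,x \right)} = 586 - J$ ($D{\left(J,x \right)} = 197 - \left(-389 + J\right) = 586 - J$)
$\frac{1}{D{\left(-953,-439 \right)} + \left(\frac{269992}{-29385} - \frac{368252}{-97133}\right)} = \frac{1}{\left(586 - -953\right) + \left(\frac{269992}{-29385} - \frac{368252}{-97133}\right)} = \frac{1}{\left(586 + 953\right) + \left(269992 \left(- \frac{1}{29385}\right) - - \frac{368252}{97133}\right)} = \frac{1}{1539 + \left(- \frac{269992}{29385} + \frac{368252}{97133}\right)} = \frac{1}{1539 - \frac{15404047916}{2854253205}} = \frac{1}{\frac{4377291634579}{2854253205}} = \frac{2854253205}{4377291634579}$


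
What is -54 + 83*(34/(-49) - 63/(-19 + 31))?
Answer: -107279/196 ≈ -547.34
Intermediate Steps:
-54 + 83*(34/(-49) - 63/(-19 + 31)) = -54 + 83*(34*(-1/49) - 63/12) = -54 + 83*(-34/49 - 63*1/12) = -54 + 83*(-34/49 - 21/4) = -54 + 83*(-1165/196) = -54 - 96695/196 = -107279/196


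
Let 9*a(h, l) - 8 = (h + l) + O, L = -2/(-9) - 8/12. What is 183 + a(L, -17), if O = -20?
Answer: 14558/81 ≈ 179.73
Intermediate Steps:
L = -4/9 (L = -2*(-1/9) - 8*1/12 = 2/9 - 2/3 = -4/9 ≈ -0.44444)
a(h, l) = -4/3 + h/9 + l/9 (a(h, l) = 8/9 + ((h + l) - 20)/9 = 8/9 + (-20 + h + l)/9 = 8/9 + (-20/9 + h/9 + l/9) = -4/3 + h/9 + l/9)
183 + a(L, -17) = 183 + (-4/3 + (1/9)*(-4/9) + (1/9)*(-17)) = 183 + (-4/3 - 4/81 - 17/9) = 183 - 265/81 = 14558/81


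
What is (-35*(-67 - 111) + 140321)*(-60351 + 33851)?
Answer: -3883601500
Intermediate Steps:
(-35*(-67 - 111) + 140321)*(-60351 + 33851) = (-35*(-178) + 140321)*(-26500) = (6230 + 140321)*(-26500) = 146551*(-26500) = -3883601500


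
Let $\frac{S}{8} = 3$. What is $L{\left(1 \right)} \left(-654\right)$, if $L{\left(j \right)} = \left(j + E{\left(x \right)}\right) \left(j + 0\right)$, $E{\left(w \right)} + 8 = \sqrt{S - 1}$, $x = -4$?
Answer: $4578 - 654 \sqrt{23} \approx 1441.5$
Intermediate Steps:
$S = 24$ ($S = 8 \cdot 3 = 24$)
$E{\left(w \right)} = -8 + \sqrt{23}$ ($E{\left(w \right)} = -8 + \sqrt{24 - 1} = -8 + \sqrt{23}$)
$L{\left(j \right)} = j \left(-8 + j + \sqrt{23}\right)$ ($L{\left(j \right)} = \left(j - \left(8 - \sqrt{23}\right)\right) \left(j + 0\right) = \left(-8 + j + \sqrt{23}\right) j = j \left(-8 + j + \sqrt{23}\right)$)
$L{\left(1 \right)} \left(-654\right) = 1 \left(-8 + 1 + \sqrt{23}\right) \left(-654\right) = 1 \left(-7 + \sqrt{23}\right) \left(-654\right) = \left(-7 + \sqrt{23}\right) \left(-654\right) = 4578 - 654 \sqrt{23}$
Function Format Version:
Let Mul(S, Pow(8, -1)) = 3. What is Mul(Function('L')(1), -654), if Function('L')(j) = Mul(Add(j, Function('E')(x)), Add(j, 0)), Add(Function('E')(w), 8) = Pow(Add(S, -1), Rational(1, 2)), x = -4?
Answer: Add(4578, Mul(-654, Pow(23, Rational(1, 2)))) ≈ 1441.5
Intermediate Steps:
S = 24 (S = Mul(8, 3) = 24)
Function('E')(w) = Add(-8, Pow(23, Rational(1, 2))) (Function('E')(w) = Add(-8, Pow(Add(24, -1), Rational(1, 2))) = Add(-8, Pow(23, Rational(1, 2))))
Function('L')(j) = Mul(j, Add(-8, j, Pow(23, Rational(1, 2)))) (Function('L')(j) = Mul(Add(j, Add(-8, Pow(23, Rational(1, 2)))), Add(j, 0)) = Mul(Add(-8, j, Pow(23, Rational(1, 2))), j) = Mul(j, Add(-8, j, Pow(23, Rational(1, 2)))))
Mul(Function('L')(1), -654) = Mul(Mul(1, Add(-8, 1, Pow(23, Rational(1, 2)))), -654) = Mul(Mul(1, Add(-7, Pow(23, Rational(1, 2)))), -654) = Mul(Add(-7, Pow(23, Rational(1, 2))), -654) = Add(4578, Mul(-654, Pow(23, Rational(1, 2))))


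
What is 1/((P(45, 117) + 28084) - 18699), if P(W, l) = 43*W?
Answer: 1/11320 ≈ 8.8339e-5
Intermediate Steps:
1/((P(45, 117) + 28084) - 18699) = 1/((43*45 + 28084) - 18699) = 1/((1935 + 28084) - 18699) = 1/(30019 - 18699) = 1/11320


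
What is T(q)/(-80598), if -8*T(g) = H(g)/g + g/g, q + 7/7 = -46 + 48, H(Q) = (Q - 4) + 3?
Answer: 1/644784 ≈ 1.5509e-6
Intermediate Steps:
H(Q) = -1 + Q (H(Q) = (-4 + Q) + 3 = -1 + Q)
q = 1 (q = -1 + (-46 + 48) = -1 + 2 = 1)
T(g) = -1/8 - (-1 + g)/(8*g) (T(g) = -((-1 + g)/g + g/g)/8 = -((-1 + g)/g + 1)/8 = -(1 + (-1 + g)/g)/8 = -1/8 - (-1 + g)/(8*g))
T(q)/(-80598) = ((1/8)*(1 - 2*1)/1)/(-80598) = ((1/8)*1*(1 - 2))*(-1/80598) = ((1/8)*1*(-1))*(-1/80598) = -1/8*(-1/80598) = 1/644784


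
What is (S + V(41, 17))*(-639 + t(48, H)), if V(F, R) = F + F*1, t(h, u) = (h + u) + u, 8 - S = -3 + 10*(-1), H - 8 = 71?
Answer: -44599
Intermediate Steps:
H = 79 (H = 8 + 71 = 79)
S = 21 (S = 8 - (-3 + 10*(-1)) = 8 - (-3 - 10) = 8 - 1*(-13) = 8 + 13 = 21)
t(h, u) = h + 2*u
V(F, R) = 2*F (V(F, R) = F + F = 2*F)
(S + V(41, 17))*(-639 + t(48, H)) = (21 + 2*41)*(-639 + (48 + 2*79)) = (21 + 82)*(-639 + (48 + 158)) = 103*(-639 + 206) = 103*(-433) = -44599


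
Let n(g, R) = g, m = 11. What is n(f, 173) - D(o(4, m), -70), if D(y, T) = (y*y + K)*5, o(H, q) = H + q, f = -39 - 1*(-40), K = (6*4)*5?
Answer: -1724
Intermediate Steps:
K = 120 (K = 24*5 = 120)
f = 1 (f = -39 + 40 = 1)
D(y, T) = 600 + 5*y² (D(y, T) = (y*y + 120)*5 = (y² + 120)*5 = (120 + y²)*5 = 600 + 5*y²)
n(f, 173) - D(o(4, m), -70) = 1 - (600 + 5*(4 + 11)²) = 1 - (600 + 5*15²) = 1 - (600 + 5*225) = 1 - (600 + 1125) = 1 - 1*1725 = 1 - 1725 = -1724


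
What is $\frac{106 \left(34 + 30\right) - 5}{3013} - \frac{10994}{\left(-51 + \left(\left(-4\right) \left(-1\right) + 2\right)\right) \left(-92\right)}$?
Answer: $- \frac{109997}{271170} \approx -0.40564$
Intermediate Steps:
$\frac{106 \left(34 + 30\right) - 5}{3013} - \frac{10994}{\left(-51 + \left(\left(-4\right) \left(-1\right) + 2\right)\right) \left(-92\right)} = \left(106 \cdot 64 - 5\right) \frac{1}{3013} - \frac{10994}{\left(-51 + \left(4 + 2\right)\right) \left(-92\right)} = \left(6784 - 5\right) \frac{1}{3013} - \frac{10994}{\left(-51 + 6\right) \left(-92\right)} = 6779 \cdot \frac{1}{3013} - \frac{10994}{\left(-45\right) \left(-92\right)} = \frac{6779}{3013} - \frac{10994}{4140} = \frac{6779}{3013} - \frac{239}{90} = - \frac{109997}{271170}$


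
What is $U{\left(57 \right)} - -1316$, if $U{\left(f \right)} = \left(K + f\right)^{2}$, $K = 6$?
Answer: $5285$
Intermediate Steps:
$U{\left(f \right)} = \left(6 + f\right)^{2}$
$U{\left(57 \right)} - -1316 = \left(6 + 57\right)^{2} - -1316 = 63^{2} + 1316 = 3969 + 1316 = 5285$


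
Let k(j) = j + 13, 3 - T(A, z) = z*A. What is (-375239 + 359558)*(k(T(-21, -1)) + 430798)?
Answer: -6755265033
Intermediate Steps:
T(A, z) = 3 - A*z (T(A, z) = 3 - z*A = 3 - A*z)
k(j) = 13 + j
(-375239 + 359558)*(k(T(-21, -1)) + 430798) = (-375239 + 359558)*((13 + (3 - 1*(-21)*(-1))) + 430798) = -15681*((13 + (3 - 21)) + 430798) = -15681*((13 - 18) + 430798) = -15681*(-5 + 430798) = -15681*430793 = -6755265033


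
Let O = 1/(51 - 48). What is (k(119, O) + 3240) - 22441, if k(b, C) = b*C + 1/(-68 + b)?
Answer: -977227/51 ≈ -19161.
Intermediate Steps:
O = ⅓ (O = 1/3 = ⅓ ≈ 0.33333)
k(b, C) = 1/(-68 + b) + C*b (k(b, C) = C*b + 1/(-68 + b) = 1/(-68 + b) + C*b)
(k(119, O) + 3240) - 22441 = ((1 + (⅓)*119² - 68*⅓*119)/(-68 + 119) + 3240) - 22441 = ((1 + (⅓)*14161 - 8092/3)/51 + 3240) - 22441 = ((1 + 14161/3 - 8092/3)/51 + 3240) - 22441 = ((1/51)*2024 + 3240) - 22441 = (2024/51 + 3240) - 22441 = 167264/51 - 22441 = -977227/51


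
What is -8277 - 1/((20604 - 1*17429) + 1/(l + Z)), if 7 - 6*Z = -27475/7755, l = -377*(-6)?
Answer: -276808644443593/33443111503 ≈ -8277.0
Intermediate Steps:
l = 2262
Z = 8176/4653 (Z = 7/6 - (-27475)/(6*7755) = 7/6 - 1/6*(-5495/1551) = 7/6 + 5495/9306 = 8176/4653 ≈ 1.7571)
-8277 - 1/((20604 - 1*17429) + 1/(l + Z)) = -8277 - 1/((20604 - 1*17429) + 1/(2262 + 8176/4653)) = -8277 - 1/((20604 - 17429) + 1/(10533262/4653)) = -8277 - 1/(3175 + 4653/10533262) = -8277 - 1/33443111503/10533262 = -8277 - 1*10533262/33443111503 = -8277 - 10533262/33443111503 = -276808644443593/33443111503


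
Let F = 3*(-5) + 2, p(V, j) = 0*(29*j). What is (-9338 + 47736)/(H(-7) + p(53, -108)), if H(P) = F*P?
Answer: 38398/91 ≈ 421.96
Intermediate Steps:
p(V, j) = 0
F = -13 (F = -15 + 2 = -13)
H(P) = -13*P
(-9338 + 47736)/(H(-7) + p(53, -108)) = (-9338 + 47736)/(-13*(-7) + 0) = 38398/(91 + 0) = 38398/91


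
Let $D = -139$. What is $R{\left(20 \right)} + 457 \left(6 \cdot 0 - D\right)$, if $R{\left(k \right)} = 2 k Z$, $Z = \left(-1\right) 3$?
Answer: $63403$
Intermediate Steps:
$Z = -3$
$R{\left(k \right)} = - 6 k$ ($R{\left(k \right)} = 2 k \left(-3\right) = - 6 k$)
$R{\left(20 \right)} + 457 \left(6 \cdot 0 - D\right) = \left(-6\right) 20 + 457 \left(6 \cdot 0 - -139\right) = -120 + 457 \left(0 + 139\right) = -120 + 457 \cdot 139 = -120 + 63523 = 63403$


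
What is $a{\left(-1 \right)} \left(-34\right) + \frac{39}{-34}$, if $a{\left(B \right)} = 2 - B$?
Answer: $- \frac{3507}{34} \approx -103.15$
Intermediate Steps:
$a{\left(-1 \right)} \left(-34\right) + \frac{39}{-34} = \left(2 - -1\right) \left(-34\right) + \frac{39}{-34} = \left(2 + 1\right) \left(-34\right) + 39 \left(- \frac{1}{34}\right) = 3 \left(-34\right) - \frac{39}{34} = -102 - \frac{39}{34} = - \frac{3507}{34}$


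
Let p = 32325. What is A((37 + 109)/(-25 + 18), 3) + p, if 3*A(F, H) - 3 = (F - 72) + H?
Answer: 678217/21 ≈ 32296.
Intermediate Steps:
A(F, H) = -23 + F/3 + H/3 (A(F, H) = 1 + ((F - 72) + H)/3 = 1 + ((-72 + F) + H)/3 = 1 + (-72 + F + H)/3 = 1 + (-24 + F/3 + H/3) = -23 + F/3 + H/3)
A((37 + 109)/(-25 + 18), 3) + p = (-23 + ((37 + 109)/(-25 + 18))/3 + (⅓)*3) + 32325 = (-23 + (146/(-7))/3 + 1) + 32325 = (-23 + (146*(-⅐))/3 + 1) + 32325 = (-23 + (⅓)*(-146/7) + 1) + 32325 = (-23 - 146/21 + 1) + 32325 = -608/21 + 32325 = 678217/21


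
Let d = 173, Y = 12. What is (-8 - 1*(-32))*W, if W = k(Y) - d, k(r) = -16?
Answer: -4536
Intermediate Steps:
W = -189 (W = -16 - 1*173 = -16 - 173 = -189)
(-8 - 1*(-32))*W = (-8 - 1*(-32))*(-189) = (-8 + 32)*(-189) = 24*(-189) = -4536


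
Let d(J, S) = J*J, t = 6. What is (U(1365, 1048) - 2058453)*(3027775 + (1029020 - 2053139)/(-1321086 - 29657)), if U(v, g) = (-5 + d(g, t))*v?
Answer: 6122840594772963599808/1350743 ≈ 4.5329e+15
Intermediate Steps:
d(J, S) = J²
U(v, g) = v*(-5 + g²) (U(v, g) = (-5 + g²)*v = v*(-5 + g²))
(U(1365, 1048) - 2058453)*(3027775 + (1029020 - 2053139)/(-1321086 - 29657)) = (1365*(-5 + 1048²) - 2058453)*(3027775 + (1029020 - 2053139)/(-1321086 - 29657)) = (1365*(-5 + 1098304) - 2058453)*(3027775 - 1024119/(-1350743)) = (1365*1098299 - 2058453)*(3027775 - 1024119*(-1/1350743)) = (1499178135 - 2058453)*(3027775 + 1024119/1350743) = 1497119682*(4089746910944/1350743) = 6122840594772963599808/1350743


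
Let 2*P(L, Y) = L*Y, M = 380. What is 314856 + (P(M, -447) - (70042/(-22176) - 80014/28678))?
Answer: 5222438828881/22712976 ≈ 2.2993e+5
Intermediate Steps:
P(L, Y) = L*Y/2 (P(L, Y) = (L*Y)/2 = L*Y/2)
314856 + (P(M, -447) - (70042/(-22176) - 80014/28678)) = 314856 + ((½)*380*(-447) - (70042/(-22176) - 80014/28678)) = 314856 + (-84930 - (70042*(-1/22176) - 80014*1/28678)) = 314856 + (-84930 - (-5003/1584 - 40007/14339)) = 314856 + (-84930 - 1*(-135109105/22712976)) = 314856 + (-84930 + 135109105/22712976) = 314856 - 1928877942575/22712976 = 5222438828881/22712976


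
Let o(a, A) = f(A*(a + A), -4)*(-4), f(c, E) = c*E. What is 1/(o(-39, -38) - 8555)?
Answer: 1/38261 ≈ 2.6136e-5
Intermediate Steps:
f(c, E) = E*c
o(a, A) = 16*A*(A + a) (o(a, A) = -4*A*(a + A)*(-4) = -4*A*(A + a)*(-4) = 16*A*(A + a))
1/(o(-39, -38) - 8555) = 1/(16*(-38)*(-38 - 39) - 8555) = 1/(16*(-38)*(-77) - 8555) = 1/(46816 - 8555) = 1/38261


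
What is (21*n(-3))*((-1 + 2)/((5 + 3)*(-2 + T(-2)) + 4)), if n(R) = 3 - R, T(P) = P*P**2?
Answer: -63/38 ≈ -1.6579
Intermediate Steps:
T(P) = P**3
(21*n(-3))*((-1 + 2)/((5 + 3)*(-2 + T(-2)) + 4)) = (21*(3 - 1*(-3)))*((-1 + 2)/((5 + 3)*(-2 + (-2)**3) + 4)) = (21*(3 + 3))*(1/(8*(-2 - 8) + 4)) = (21*6)*(1/(8*(-10) + 4)) = 126*(1/(-80 + 4)) = 126*(1/(-76)) = 126*(1*(-1/76)) = 126*(-1/76) = -63/38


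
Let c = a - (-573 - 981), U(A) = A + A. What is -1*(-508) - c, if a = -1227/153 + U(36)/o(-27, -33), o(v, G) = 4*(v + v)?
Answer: -17640/17 ≈ -1037.6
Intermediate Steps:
U(A) = 2*A
o(v, G) = 8*v (o(v, G) = 4*(2*v) = 8*v)
a = -142/17 (a = -1227/153 + (2*36)/((8*(-27))) = -1227*1/153 + 72/(-216) = -409/51 + 72*(-1/216) = -409/51 - 1/3 = -142/17 ≈ -8.3529)
c = 26276/17 (c = -142/17 - (-573 - 981) = -142/17 - 1*(-1554) = -142/17 + 1554 = 26276/17 ≈ 1545.6)
-1*(-508) - c = -1*(-508) - 1*26276/17 = 508 - 26276/17 = -17640/17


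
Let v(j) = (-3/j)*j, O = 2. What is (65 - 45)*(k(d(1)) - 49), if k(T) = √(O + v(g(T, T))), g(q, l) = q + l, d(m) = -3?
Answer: -980 + 20*I ≈ -980.0 + 20.0*I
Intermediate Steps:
g(q, l) = l + q
v(j) = -3
k(T) = I (k(T) = √(2 - 3) = √(-1) = I)
(65 - 45)*(k(d(1)) - 49) = (65 - 45)*(I - 49) = 20*(-49 + I) = -980 + 20*I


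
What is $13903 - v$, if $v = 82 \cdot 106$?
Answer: $5211$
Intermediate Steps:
$v = 8692$
$13903 - v = 13903 - 8692 = 5211$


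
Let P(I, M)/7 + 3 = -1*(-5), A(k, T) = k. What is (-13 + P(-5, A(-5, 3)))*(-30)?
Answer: -30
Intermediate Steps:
P(I, M) = 14 (P(I, M) = -21 + 7*(-1*(-5)) = -21 + 7*5 = -21 + 35 = 14)
(-13 + P(-5, A(-5, 3)))*(-30) = (-13 + 14)*(-30) = 1*(-30) = -30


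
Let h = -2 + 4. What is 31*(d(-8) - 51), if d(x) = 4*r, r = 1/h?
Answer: -1519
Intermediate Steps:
h = 2
r = ½ (r = 1/2 = ½ ≈ 0.50000)
d(x) = 2 (d(x) = 4*(½) = 2)
31*(d(-8) - 51) = 31*(2 - 51) = 31*(-49) = -1519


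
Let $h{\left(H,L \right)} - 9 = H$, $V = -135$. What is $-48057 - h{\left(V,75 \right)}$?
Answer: $-47931$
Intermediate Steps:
$h{\left(H,L \right)} = 9 + H$
$-48057 - h{\left(V,75 \right)} = -48057 - \left(9 - 135\right) = -48057 - -126 = -48057 + 126 = -47931$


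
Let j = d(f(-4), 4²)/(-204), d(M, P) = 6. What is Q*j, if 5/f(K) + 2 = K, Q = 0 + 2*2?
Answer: -2/17 ≈ -0.11765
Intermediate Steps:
Q = 4 (Q = 0 + 4 = 4)
f(K) = 5/(-2 + K)
j = -1/34 (j = 6/(-204) = 6*(-1/204) = -1/34 ≈ -0.029412)
Q*j = 4*(-1/34) = -2/17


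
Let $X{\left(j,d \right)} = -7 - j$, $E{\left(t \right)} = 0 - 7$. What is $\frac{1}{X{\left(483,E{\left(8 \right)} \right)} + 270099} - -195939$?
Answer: $\frac{52826917852}{269609} \approx 1.9594 \cdot 10^{5}$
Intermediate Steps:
$E{\left(t \right)} = -7$ ($E{\left(t \right)} = 0 - 7 = -7$)
$\frac{1}{X{\left(483,E{\left(8 \right)} \right)} + 270099} - -195939 = \frac{1}{\left(-7 - 483\right) + 270099} - -195939 = \frac{1}{\left(-7 - 483\right) + 270099} + 195939 = \frac{1}{-490 + 270099} + 195939 = \frac{1}{269609} + 195939 = \frac{52826917852}{269609}$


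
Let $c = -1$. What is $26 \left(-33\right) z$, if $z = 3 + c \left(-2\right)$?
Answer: $-4290$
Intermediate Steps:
$z = 5$ ($z = 3 - -2 = 3 + 2 = 5$)
$26 \left(-33\right) z = 26 \left(-33\right) 5 = \left(-858\right) 5 = -4290$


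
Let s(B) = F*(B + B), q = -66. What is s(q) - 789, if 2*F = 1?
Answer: -855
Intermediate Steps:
F = ½ (F = (½)*1 = ½ ≈ 0.50000)
s(B) = B (s(B) = (B + B)/2 = (2*B)/2 = B)
s(q) - 789 = -66 - 789 = -855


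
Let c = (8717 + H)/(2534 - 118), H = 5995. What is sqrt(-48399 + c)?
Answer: 3*I*sqrt(490403002)/302 ≈ 219.98*I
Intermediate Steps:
c = 1839/302 (c = (8717 + 5995)/(2534 - 118) = 14712/2416 = 14712*(1/2416) = 1839/302 ≈ 6.0894)
sqrt(-48399 + c) = sqrt(-48399 + 1839/302) = sqrt(-14614659/302) = 3*I*sqrt(490403002)/302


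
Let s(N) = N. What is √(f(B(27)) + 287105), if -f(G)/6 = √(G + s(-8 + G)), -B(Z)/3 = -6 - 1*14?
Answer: √(287105 - 24*√7) ≈ 535.76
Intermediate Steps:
B(Z) = 60 (B(Z) = -3*(-6 - 1*14) = -3*(-6 - 14) = -3*(-20) = 60)
f(G) = -6*√(-8 + 2*G) (f(G) = -6*√(G + (-8 + G)) = -6*√(-8 + 2*G))
√(f(B(27)) + 287105) = √(-6*√(-8 + 2*60) + 287105) = √(-6*√(-8 + 120) + 287105) = √(-24*√7 + 287105) = √(287105 - 24*√7)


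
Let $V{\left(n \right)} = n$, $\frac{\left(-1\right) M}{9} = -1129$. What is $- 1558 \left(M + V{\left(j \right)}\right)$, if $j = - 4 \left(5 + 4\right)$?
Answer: $-15774750$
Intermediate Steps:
$M = 10161$ ($M = \left(-9\right) \left(-1129\right) = 10161$)
$j = -36$ ($j = \left(-4\right) 9 = -36$)
$- 1558 \left(M + V{\left(j \right)}\right) = - 1558 \left(10161 - 36\right) = \left(-1558\right) 10125 = -15774750$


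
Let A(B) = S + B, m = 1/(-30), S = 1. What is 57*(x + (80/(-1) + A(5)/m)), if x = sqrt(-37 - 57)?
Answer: -14820 + 57*I*sqrt(94) ≈ -14820.0 + 552.64*I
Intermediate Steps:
x = I*sqrt(94) (x = sqrt(-94) = I*sqrt(94) ≈ 9.6954*I)
m = -1/30 ≈ -0.033333
A(B) = 1 + B
57*(x + (80/(-1) + A(5)/m)) = 57*(I*sqrt(94) + (80/(-1) + (1 + 5)/(-1/30))) = 57*(I*sqrt(94) + (80*(-1) + 6*(-30))) = 57*(I*sqrt(94) + (-80 - 180)) = 57*(I*sqrt(94) - 260) = 57*(-260 + I*sqrt(94)) = -14820 + 57*I*sqrt(94)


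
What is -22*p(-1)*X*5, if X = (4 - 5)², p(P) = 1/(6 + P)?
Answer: -22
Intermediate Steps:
X = 1 (X = (-1)² = 1)
-22*p(-1)*X*5 = -22*1/(6 - 1)*5 = -22*1/5*5 = -22*(⅕)*1*5 = -22*5/5 = -22*1 = -22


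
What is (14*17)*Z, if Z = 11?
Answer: 2618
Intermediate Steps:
(14*17)*Z = (14*17)*11 = 238*11 = 2618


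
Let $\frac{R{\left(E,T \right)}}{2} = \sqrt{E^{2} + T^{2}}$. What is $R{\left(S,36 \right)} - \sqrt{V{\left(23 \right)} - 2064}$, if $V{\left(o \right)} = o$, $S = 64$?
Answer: $8 \sqrt{337} - i \sqrt{2041} \approx 146.86 - 45.177 i$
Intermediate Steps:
$R{\left(E,T \right)} = 2 \sqrt{E^{2} + T^{2}}$
$R{\left(S,36 \right)} - \sqrt{V{\left(23 \right)} - 2064} = 2 \sqrt{64^{2} + 36^{2}} - \sqrt{23 - 2064} = 2 \sqrt{4096 + 1296} - \sqrt{-2041} = 2 \sqrt{5392} - i \sqrt{2041} = 2 \cdot 4 \sqrt{337} - i \sqrt{2041} = 8 \sqrt{337} - i \sqrt{2041}$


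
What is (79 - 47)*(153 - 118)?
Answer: 1120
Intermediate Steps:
(79 - 47)*(153 - 118) = 32*35 = 1120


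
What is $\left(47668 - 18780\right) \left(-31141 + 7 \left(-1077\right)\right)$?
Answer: $-1117387840$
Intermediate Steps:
$\left(47668 - 18780\right) \left(-31141 + 7 \left(-1077\right)\right) = 28888 \left(-31141 - 7539\right) = 28888 \left(-38680\right) = -1117387840$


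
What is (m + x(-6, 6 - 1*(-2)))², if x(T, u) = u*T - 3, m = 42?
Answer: 81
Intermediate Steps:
x(T, u) = -3 + T*u (x(T, u) = T*u - 3 = -3 + T*u)
(m + x(-6, 6 - 1*(-2)))² = (42 + (-3 - 6*(6 - 1*(-2))))² = (42 + (-3 - 6*(6 + 2)))² = (42 + (-3 - 6*8))² = (42 + (-3 - 48))² = (42 - 51)² = (-9)² = 81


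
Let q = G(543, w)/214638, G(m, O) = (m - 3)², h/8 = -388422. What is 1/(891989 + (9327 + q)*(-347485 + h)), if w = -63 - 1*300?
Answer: -35773/1152866852913934 ≈ -3.1030e-11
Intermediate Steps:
w = -363 (w = -63 - 300 = -363)
h = -3107376 (h = 8*(-388422) = -3107376)
G(m, O) = (-3 + m)²
q = 48600/35773 (q = (-3 + 543)²/214638 = 540²*(1/214638) = 291600*(1/214638) = 48600/35773 ≈ 1.3586)
1/(891989 + (9327 + q)*(-347485 + h)) = 1/(891989 + (9327 + 48600/35773)*(-347485 - 3107376)) = 1/(891989 + (333703371/35773)*(-3454861)) = 1/(891989 - 1152898762036431/35773) = 1/(-1152866852913934/35773) = -35773/1152866852913934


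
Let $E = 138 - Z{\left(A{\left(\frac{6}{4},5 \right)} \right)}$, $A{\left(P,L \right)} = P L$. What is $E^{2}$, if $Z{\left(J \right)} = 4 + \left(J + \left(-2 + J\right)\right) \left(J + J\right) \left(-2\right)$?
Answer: $274576$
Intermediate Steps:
$A{\left(P,L \right)} = L P$
$Z{\left(J \right)} = 4 - 4 J \left(-2 + 2 J\right)$ ($Z{\left(J \right)} = 4 + \left(-2 + 2 J\right) 2 J \left(-2\right) = 4 + 2 J \left(-2 + 2 J\right) \left(-2\right) = 4 - 4 J \left(-2 + 2 J\right)$)
$E = 524$ ($E = 138 - \left(4 - 8 \left(5 \cdot \frac{6}{4}\right)^{2} + 8 \cdot 5 \cdot \frac{6}{4}\right) = 138 - \left(4 - 8 \left(5 \cdot 6 \cdot \frac{1}{4}\right)^{2} + 8 \cdot 5 \cdot 6 \cdot \frac{1}{4}\right) = 138 - \left(4 - 8 \left(5 \cdot \frac{3}{2}\right)^{2} + 8 \cdot 5 \cdot \frac{3}{2}\right) = 138 - \left(4 - 8 \left(\frac{15}{2}\right)^{2} + 8 \cdot \frac{15}{2}\right) = 138 - \left(4 - 450 + 60\right) = 138 - -386 = 138 + 386 = 524$)
$E^{2} = 524^{2} = 274576$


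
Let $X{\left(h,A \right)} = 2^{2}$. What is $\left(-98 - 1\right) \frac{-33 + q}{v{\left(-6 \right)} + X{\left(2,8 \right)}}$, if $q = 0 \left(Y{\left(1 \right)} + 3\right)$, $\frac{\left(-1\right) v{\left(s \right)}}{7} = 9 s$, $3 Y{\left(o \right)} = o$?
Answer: $\frac{3267}{382} \approx 8.5524$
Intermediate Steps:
$Y{\left(o \right)} = \frac{o}{3}$
$X{\left(h,A \right)} = 4$
$v{\left(s \right)} = - 63 s$ ($v{\left(s \right)} = - 7 \cdot 9 s = - 63 s$)
$q = 0$ ($q = 0 \left(\frac{1}{3} \cdot 1 + 3\right) = 0 \left(\frac{1}{3} + 3\right) = 0 \cdot \frac{10}{3} = 0$)
$\left(-98 - 1\right) \frac{-33 + q}{v{\left(-6 \right)} + X{\left(2,8 \right)}} = \left(-98 - 1\right) \frac{-33 + 0}{\left(-63\right) \left(-6\right) + 4} = - 99 \left(- \frac{33}{378 + 4}\right) = - 99 \left(- \frac{33}{382}\right) = - 99 \left(\left(-33\right) \frac{1}{382}\right) = \left(-99\right) \left(- \frac{33}{382}\right) = \frac{3267}{382}$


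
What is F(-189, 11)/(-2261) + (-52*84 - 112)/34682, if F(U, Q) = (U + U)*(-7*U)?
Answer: 1238152202/5601143 ≈ 221.05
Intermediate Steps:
F(U, Q) = -14*U² (F(U, Q) = (2*U)*(-7*U) = -14*U²)
F(-189, 11)/(-2261) + (-52*84 - 112)/34682 = -14*(-189)²/(-2261) + (-52*84 - 112)/34682 = -14*35721*(-1/2261) + (-4368 - 112)*(1/34682) = -500094*(-1/2261) - 4480*1/34682 = 71442/323 - 2240/17341 = 1238152202/5601143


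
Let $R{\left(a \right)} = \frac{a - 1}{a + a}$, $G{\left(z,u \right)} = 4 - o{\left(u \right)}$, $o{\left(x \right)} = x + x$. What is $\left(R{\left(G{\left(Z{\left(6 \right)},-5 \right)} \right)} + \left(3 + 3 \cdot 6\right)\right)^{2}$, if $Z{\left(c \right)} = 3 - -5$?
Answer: $\frac{361201}{784} \approx 460.72$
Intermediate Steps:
$o{\left(x \right)} = 2 x$
$Z{\left(c \right)} = 8$ ($Z{\left(c \right)} = 3 + 5 = 8$)
$G{\left(z,u \right)} = 4 - 2 u$
$R{\left(a \right)} = \frac{-1 + a}{2 a}$
$\left(R{\left(G{\left(Z{\left(6 \right)},-5 \right)} \right)} + \left(3 + 3 \cdot 6\right)\right)^{2} = \left(\frac{-1 + \left(4 - -10\right)}{2 \left(4 - -10\right)} + \left(3 + 3 \cdot 6\right)\right)^{2} = \left(\frac{-1 + \left(4 + 10\right)}{2 \left(4 + 10\right)} + \left(3 + 18\right)\right)^{2} = \left(\frac{-1 + 14}{2 \cdot 14} + 21\right)^{2} = \left(\frac{1}{2} \cdot \frac{1}{14} \cdot 13 + 21\right)^{2} = \left(\frac{13}{28} + 21\right)^{2} = \left(\frac{601}{28}\right)^{2} = \frac{361201}{784}$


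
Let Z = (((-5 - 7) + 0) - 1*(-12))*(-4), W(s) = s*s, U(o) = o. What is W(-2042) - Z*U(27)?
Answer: 4169764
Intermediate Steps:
W(s) = s²
Z = 0 (Z = ((-12 + 0) + 12)*(-4) = (-12 + 12)*(-4) = 0*(-4) = 0)
W(-2042) - Z*U(27) = (-2042)² - 0*27 = 4169764 - 1*0 = 4169764 + 0 = 4169764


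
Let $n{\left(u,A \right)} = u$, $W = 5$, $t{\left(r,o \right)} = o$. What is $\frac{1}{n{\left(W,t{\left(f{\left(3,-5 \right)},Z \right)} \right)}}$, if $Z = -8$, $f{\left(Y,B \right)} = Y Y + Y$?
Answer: $\frac{1}{5} \approx 0.2$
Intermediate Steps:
$f{\left(Y,B \right)} = Y + Y^{2}$ ($f{\left(Y,B \right)} = Y^{2} + Y = Y + Y^{2}$)
$\frac{1}{n{\left(W,t{\left(f{\left(3,-5 \right)},Z \right)} \right)}} = \frac{1}{5}$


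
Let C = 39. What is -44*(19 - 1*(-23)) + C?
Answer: -1809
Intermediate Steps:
-44*(19 - 1*(-23)) + C = -44*(19 - 1*(-23)) + 39 = -44*(19 + 23) + 39 = -44*42 + 39 = -1848 + 39 = -1809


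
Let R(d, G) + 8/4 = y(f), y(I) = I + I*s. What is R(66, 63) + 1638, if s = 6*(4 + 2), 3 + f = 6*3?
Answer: 2191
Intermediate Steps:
f = 15 (f = -3 + 6*3 = -3 + 18 = 15)
s = 36 (s = 6*6 = 36)
y(I) = 37*I (y(I) = I + I*36 = I + 36*I = 37*I)
R(d, G) = 553 (R(d, G) = -2 + 37*15 = -2 + 555 = 553)
R(66, 63) + 1638 = 553 + 1638 = 2191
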